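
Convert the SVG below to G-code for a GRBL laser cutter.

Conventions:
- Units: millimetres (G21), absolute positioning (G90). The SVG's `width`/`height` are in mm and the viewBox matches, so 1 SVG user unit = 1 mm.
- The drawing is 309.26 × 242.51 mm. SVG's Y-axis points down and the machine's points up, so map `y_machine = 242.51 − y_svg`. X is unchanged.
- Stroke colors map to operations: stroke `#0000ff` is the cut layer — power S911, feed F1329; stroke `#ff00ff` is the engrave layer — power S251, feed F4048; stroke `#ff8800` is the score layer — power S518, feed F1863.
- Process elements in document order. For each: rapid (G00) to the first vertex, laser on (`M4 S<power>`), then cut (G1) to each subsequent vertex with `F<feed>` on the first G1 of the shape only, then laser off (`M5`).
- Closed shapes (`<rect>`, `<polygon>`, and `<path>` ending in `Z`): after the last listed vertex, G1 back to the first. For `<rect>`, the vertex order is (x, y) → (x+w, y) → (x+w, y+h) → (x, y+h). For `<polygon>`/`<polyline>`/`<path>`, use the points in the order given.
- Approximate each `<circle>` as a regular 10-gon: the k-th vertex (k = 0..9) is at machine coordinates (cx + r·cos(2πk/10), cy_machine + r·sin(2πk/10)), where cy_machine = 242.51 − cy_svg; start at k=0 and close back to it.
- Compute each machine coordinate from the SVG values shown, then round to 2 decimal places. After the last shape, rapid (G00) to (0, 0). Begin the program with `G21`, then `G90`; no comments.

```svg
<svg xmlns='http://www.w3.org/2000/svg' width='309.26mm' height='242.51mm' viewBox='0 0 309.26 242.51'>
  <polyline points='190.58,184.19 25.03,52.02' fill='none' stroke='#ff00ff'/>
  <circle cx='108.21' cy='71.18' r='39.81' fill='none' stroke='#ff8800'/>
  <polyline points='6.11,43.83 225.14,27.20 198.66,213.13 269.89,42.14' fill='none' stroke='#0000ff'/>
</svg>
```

viewBox `0 0 309.26 242.51` with mm width/height → 1 unit = 1 mm. Flip: y_m = 242.51 − y_svg.

**Shape 1** — `<polyline>` line segment, stroke `#ff00ff` → engrave (S251, F4048). Machine vertices: (190.58,58.32) → (25.03,190.49). Open path.

**Shape 2** — `<circle>` circle, stroke `#ff8800` → score (S518, F1863). Machine vertices: (148.02,171.33) → (140.42,194.73) → (120.51,209.19) → (95.91,209.19) → (76.00,194.73) → (68.40,171.33) → (76.00,147.93) → (95.91,133.47) → (120.51,133.47) → (140.42,147.93) → (148.02,171.33). Closed: final G1 returns to the first vertex.

**Shape 3** — `<polyline>` open polyline, stroke `#0000ff` → cut (S911, F1329). Machine vertices: (6.11,198.68) → (225.14,215.31) → (198.66,29.38) → (269.89,200.37). Open path.

G21
G90
G00 X190.58 Y58.32
M4 S251
G1 X25.03 Y190.49 F4048
M5
G00 X148.02 Y171.33
M4 S518
G1 X140.42 Y194.73 F1863
G1 X120.51 Y209.19
G1 X95.91 Y209.19
G1 X76.00 Y194.73
G1 X68.40 Y171.33
G1 X76.00 Y147.93
G1 X95.91 Y133.47
G1 X120.51 Y133.47
G1 X140.42 Y147.93
G1 X148.02 Y171.33
M5
G00 X6.11 Y198.68
M4 S911
G1 X225.14 Y215.31 F1329
G1 X198.66 Y29.38
G1 X269.89 Y200.37
M5
G00 X0.00 Y0.00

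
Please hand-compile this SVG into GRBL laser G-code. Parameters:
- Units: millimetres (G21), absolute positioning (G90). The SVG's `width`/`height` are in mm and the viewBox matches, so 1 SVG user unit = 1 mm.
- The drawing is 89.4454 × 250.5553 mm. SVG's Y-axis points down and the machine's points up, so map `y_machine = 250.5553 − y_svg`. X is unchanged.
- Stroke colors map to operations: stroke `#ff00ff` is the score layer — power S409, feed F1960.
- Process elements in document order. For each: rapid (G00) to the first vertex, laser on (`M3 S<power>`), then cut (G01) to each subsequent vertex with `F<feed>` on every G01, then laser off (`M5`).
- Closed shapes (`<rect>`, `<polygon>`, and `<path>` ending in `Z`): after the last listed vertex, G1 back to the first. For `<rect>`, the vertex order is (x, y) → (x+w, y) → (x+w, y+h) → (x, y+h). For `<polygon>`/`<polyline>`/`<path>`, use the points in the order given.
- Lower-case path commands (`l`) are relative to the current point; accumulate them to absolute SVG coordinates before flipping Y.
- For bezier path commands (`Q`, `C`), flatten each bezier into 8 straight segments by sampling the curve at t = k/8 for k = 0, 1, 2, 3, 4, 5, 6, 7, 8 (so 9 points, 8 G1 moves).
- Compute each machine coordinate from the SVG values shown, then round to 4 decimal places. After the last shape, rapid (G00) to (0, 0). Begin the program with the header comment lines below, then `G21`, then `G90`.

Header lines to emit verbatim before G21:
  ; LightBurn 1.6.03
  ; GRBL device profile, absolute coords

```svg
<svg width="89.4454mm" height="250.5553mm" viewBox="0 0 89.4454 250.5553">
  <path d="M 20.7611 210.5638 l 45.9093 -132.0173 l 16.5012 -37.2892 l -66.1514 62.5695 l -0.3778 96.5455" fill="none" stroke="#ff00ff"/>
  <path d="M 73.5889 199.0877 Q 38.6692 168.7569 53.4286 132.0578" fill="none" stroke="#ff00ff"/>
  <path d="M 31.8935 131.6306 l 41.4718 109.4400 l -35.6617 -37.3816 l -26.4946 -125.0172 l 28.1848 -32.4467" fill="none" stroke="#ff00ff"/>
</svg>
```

; LightBurn 1.6.03
; GRBL device profile, absolute coords
G21
G90
G00 X20.7611 Y39.9915
M3 S409
G01 X66.6704 Y172.0088 F1960
G01 X83.1716 Y209.2980 F1960
G01 X17.0202 Y146.7285 F1960
G01 X16.6424 Y50.1830 F1960
M5
G00 X73.5889 Y51.4676
M3 S409
G01 X65.6352 Y59.1498 F1960
G01 X59.2340 Y67.0310 F1960
G01 X54.3852 Y75.1112 F1960
G01 X51.0890 Y83.3905 F1960
G01 X49.3452 Y91.8687 F1960
G01 X49.1538 Y100.5460 F1960
G01 X50.5150 Y109.4222 F1960
G01 X53.4286 Y118.4975 F1960
M5
G00 X31.8935 Y118.9247
M3 S409
G01 X73.3653 Y9.4847 F1960
G01 X37.7036 Y46.8663 F1960
G01 X11.2090 Y171.8835 F1960
G01 X39.3938 Y204.3302 F1960
M5
G00 X0.0000 Y0.0000

Since the viewBox matches the mm dimensions, user units are millimetres directly. The only transform is the Y-flip y_m = 250.5553 − y_svg.

Shape 1 is a open polyline drawn with `<path>`. Its stroke #ff00ff means score at S409, F1960. After flipping Y the toolpath is (20.7611,39.9915) → (66.6704,172.0088) → (83.1716,209.2980) → (17.0202,146.7285) → (16.6424,50.1830).

Shape 2 is a quadratic bezier drawn with `<path>`. Its stroke #ff00ff means score at S409, F1960. After flipping Y the toolpath is (73.5889,51.4676) → (65.6352,59.1498) → (59.2340,67.0310) → (54.3852,75.1112) → (51.0890,83.3905) → (49.3452,91.8687) → (49.1538,100.5460) → (50.5150,109.4222) → (53.4286,118.4975).

Shape 3 is a open polyline drawn with `<path>`. Its stroke #ff00ff means score at S409, F1960. After flipping Y the toolpath is (31.8935,118.9247) → (73.3653,9.4847) → (37.7036,46.8663) → (11.2090,171.8835) → (39.3938,204.3302).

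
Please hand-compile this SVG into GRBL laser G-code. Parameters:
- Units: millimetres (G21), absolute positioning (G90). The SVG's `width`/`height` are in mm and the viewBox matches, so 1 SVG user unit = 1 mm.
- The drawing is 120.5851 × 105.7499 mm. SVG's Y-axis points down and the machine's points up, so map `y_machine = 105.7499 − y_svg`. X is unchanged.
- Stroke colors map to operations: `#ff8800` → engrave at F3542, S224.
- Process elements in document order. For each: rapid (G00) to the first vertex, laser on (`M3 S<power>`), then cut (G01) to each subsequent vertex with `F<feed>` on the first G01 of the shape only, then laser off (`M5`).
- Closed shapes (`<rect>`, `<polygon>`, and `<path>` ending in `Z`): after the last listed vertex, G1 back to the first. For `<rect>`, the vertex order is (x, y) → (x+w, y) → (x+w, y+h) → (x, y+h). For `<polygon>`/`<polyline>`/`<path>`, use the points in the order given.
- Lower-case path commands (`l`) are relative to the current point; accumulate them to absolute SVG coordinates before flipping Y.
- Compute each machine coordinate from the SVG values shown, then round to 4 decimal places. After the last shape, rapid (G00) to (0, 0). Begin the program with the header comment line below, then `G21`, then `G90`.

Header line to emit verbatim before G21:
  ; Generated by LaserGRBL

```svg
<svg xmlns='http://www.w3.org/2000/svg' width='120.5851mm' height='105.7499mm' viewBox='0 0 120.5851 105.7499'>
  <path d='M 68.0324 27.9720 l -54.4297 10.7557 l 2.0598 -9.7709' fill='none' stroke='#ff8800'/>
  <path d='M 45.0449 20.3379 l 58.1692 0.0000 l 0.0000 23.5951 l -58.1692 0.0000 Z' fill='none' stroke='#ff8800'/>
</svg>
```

; Generated by LaserGRBL
G21
G90
G00 X68.0324 Y77.7779
M3 S224
G01 X13.6027 Y67.0222 F3542
G01 X15.6625 Y76.7931
M5
G00 X45.0449 Y85.4120
M3 S224
G01 X103.2141 Y85.4120 F3542
G01 X103.2141 Y61.8169
G01 X45.0449 Y61.8169
G01 X45.0449 Y85.4120
M5
G00 X0.0000 Y0.0000

viewBox `0 0 120.5851 105.7499` with mm width/height → 1 unit = 1 mm. Flip: y_m = 105.7499 − y_svg.

**Shape 1** — `<path>` open polyline, stroke `#ff8800` → engrave (S224, F3542). Machine vertices: (68.0324,77.7779) → (13.6027,67.0222) → (15.6625,76.7931). Open path.

**Shape 2** — `<path>` rectangle, stroke `#ff8800` → engrave (S224, F3542). Machine vertices: (45.0449,85.4120) → (103.2141,85.4120) → (103.2141,61.8169) → (45.0449,61.8169) → (45.0449,85.4120). Closed: final G1 returns to the first vertex.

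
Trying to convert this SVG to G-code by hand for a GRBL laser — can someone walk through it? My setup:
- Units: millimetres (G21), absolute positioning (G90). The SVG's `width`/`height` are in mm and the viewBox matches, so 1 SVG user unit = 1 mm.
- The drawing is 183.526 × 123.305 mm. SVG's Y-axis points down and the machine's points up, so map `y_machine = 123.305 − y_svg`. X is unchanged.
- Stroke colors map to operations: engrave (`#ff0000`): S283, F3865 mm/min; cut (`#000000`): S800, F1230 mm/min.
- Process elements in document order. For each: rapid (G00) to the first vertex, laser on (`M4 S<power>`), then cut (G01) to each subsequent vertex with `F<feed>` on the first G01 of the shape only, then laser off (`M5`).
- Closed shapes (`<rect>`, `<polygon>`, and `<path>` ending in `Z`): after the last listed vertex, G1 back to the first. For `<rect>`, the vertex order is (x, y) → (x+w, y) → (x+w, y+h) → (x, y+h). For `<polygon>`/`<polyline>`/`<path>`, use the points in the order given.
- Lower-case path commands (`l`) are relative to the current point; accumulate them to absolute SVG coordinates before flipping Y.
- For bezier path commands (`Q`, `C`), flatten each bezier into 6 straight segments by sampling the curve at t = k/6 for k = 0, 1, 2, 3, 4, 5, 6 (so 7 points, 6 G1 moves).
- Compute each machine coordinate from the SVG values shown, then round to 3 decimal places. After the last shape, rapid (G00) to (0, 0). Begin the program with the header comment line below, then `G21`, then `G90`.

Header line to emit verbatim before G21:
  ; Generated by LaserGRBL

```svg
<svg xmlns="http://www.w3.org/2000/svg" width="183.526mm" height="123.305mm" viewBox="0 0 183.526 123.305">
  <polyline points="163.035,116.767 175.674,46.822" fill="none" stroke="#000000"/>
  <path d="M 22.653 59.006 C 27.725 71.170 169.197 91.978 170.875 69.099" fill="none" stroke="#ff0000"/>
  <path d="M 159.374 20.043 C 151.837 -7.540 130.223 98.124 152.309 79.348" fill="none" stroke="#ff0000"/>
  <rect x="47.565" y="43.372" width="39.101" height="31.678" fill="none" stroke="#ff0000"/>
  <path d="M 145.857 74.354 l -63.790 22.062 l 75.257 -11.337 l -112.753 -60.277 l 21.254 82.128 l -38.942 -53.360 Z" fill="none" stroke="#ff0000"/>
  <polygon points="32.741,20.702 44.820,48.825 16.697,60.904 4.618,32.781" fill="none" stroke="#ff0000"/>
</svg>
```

; Generated by LaserGRBL
G21
G90
G00 X163.035 Y6.538
M4 S800
G01 X175.674 Y76.483 F1230
M5
G00 X22.653 Y64.299
M4 S283
G01 X35.277 Y57.739 F3865
G01 X62.962 Y51.192
G01 X98.037 Y46.111
G01 X132.828 Y43.951
G01 X159.665 Y46.165
G01 X170.875 Y54.206
M5
G00 X159.374 Y103.262
M4 S283
G01 X154.700 Y107.143 F3865
G01 X149.285 Y95.973
G01 X144.733 Y76.912
G01 X142.650 Y57.117
G01 X144.640 Y43.746
G01 X152.309 Y43.957
M5
G00 X47.565 Y79.933
M4 S283
G01 X86.666 Y79.933 F3865
G01 X86.666 Y48.255
G01 X47.565 Y48.255
G01 X47.565 Y79.933
M5
G00 X145.857 Y48.951
M4 S283
G01 X82.067 Y26.889 F3865
G01 X157.324 Y38.226
G01 X44.571 Y98.503
G01 X65.825 Y16.375
G01 X26.883 Y69.735
G01 X145.857 Y48.951
M5
G00 X32.741 Y102.603
M4 S283
G01 X44.820 Y74.480 F3865
G01 X16.697 Y62.401
G01 X4.618 Y90.524
G01 X32.741 Y102.603
M5
G00 X0.000 Y0.000

Since the viewBox matches the mm dimensions, user units are millimetres directly. The only transform is the Y-flip y_m = 123.305 − y_svg.

Shape 1 is a line segment drawn with `<polyline>`. Its stroke #000000 means cut at S800, F1230. After flipping Y the toolpath is (163.035,6.538) → (175.674,76.483).

Shape 2 is a cubic bezier drawn with `<path>`. Its stroke #ff0000 means engrave at S283, F3865. After flipping Y the toolpath is (22.653,64.299) → (35.277,57.739) → (62.962,51.192) → (98.037,46.111) → (132.828,43.951) → (159.665,46.165) → (170.875,54.206).

Shape 3 is a cubic bezier drawn with `<path>`. Its stroke #ff0000 means engrave at S283, F3865. After flipping Y the toolpath is (159.374,103.262) → (154.700,107.143) → (149.285,95.973) → (144.733,76.912) → (142.650,57.117) → (144.640,43.746) → (152.309,43.957).

Shape 4 is a rectangle drawn with `<rect>`. Its stroke #ff0000 means engrave at S283, F3865. After flipping Y the toolpath is (47.565,79.933) → (86.666,79.933) → (86.666,48.255) → (47.565,48.255) → (47.565,79.933), returning to the start.

Shape 5 is a closed polygon drawn with `<path>`. Its stroke #ff0000 means engrave at S283, F3865. After flipping Y the toolpath is (145.857,48.951) → (82.067,26.889) → (157.324,38.226) → (44.571,98.503) → (65.825,16.375) → (26.883,69.735) → (145.857,48.951), returning to the start.

Shape 6 is a regular polygon drawn with `<polygon>`. Its stroke #ff0000 means engrave at S283, F3865. After flipping Y the toolpath is (32.741,102.603) → (44.820,74.480) → (16.697,62.401) → (4.618,90.524) → (32.741,102.603), returning to the start.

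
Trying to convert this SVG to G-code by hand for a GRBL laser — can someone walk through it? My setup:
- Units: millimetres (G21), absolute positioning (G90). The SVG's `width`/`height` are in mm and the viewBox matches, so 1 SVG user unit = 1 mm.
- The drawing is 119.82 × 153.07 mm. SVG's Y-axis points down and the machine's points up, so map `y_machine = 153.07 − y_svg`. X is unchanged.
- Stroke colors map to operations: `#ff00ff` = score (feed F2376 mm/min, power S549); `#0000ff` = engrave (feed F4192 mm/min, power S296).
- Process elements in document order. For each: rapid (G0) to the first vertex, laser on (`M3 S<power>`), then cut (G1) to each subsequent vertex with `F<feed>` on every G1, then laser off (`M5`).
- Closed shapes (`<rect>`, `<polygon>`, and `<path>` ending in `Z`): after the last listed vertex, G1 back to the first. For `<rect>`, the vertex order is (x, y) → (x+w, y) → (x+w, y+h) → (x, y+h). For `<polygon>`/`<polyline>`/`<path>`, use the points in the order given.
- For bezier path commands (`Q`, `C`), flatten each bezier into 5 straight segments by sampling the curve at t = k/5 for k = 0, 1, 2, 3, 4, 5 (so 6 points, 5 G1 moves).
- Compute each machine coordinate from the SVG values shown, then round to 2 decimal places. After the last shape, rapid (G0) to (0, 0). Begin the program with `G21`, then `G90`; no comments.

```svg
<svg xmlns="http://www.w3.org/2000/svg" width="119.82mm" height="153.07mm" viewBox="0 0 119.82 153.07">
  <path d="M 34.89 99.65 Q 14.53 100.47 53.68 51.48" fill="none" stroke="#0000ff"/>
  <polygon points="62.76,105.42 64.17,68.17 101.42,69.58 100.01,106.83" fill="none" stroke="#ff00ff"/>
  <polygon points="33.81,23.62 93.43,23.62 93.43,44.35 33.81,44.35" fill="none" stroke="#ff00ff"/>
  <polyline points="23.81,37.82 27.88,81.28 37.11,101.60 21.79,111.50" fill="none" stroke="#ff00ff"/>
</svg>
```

G21
G90
G0 X34.89 Y53.42
M3 S296
G1 X29.13 Y55.08 F4192
G1 X28.12 Y60.73 F4192
G1 X31.88 Y70.37 F4192
G1 X40.40 Y83.99 F4192
G1 X53.68 Y101.59 F4192
M5
G0 X62.76 Y47.65
M3 S549
G1 X64.17 Y84.90 F2376
G1 X101.42 Y83.49 F2376
G1 X100.01 Y46.24 F2376
G1 X62.76 Y47.65 F2376
M5
G0 X33.81 Y129.45
M3 S549
G1 X93.43 Y129.45 F2376
G1 X93.43 Y108.72 F2376
G1 X33.81 Y108.72 F2376
G1 X33.81 Y129.45 F2376
M5
G0 X23.81 Y115.25
M3 S549
G1 X27.88 Y71.79 F2376
G1 X37.11 Y51.47 F2376
G1 X21.79 Y41.57 F2376
M5
G0 X0.00 Y0.00

Since the viewBox matches the mm dimensions, user units are millimetres directly. The only transform is the Y-flip y_m = 153.07 − y_svg.

Shape 1 is a quadratic bezier drawn with `<path>`. Its stroke #0000ff means engrave at S296, F4192. After flipping Y the toolpath is (34.89,53.42) → (29.13,55.08) → (28.12,60.73) → (31.88,70.37) → (40.40,83.99) → (53.68,101.59).

Shape 2 is a regular polygon drawn with `<polygon>`. Its stroke #ff00ff means score at S549, F2376. After flipping Y the toolpath is (62.76,47.65) → (64.17,84.90) → (101.42,83.49) → (100.01,46.24) → (62.76,47.65), returning to the start.

Shape 3 is a rectangle drawn with `<polygon>`. Its stroke #ff00ff means score at S549, F2376. After flipping Y the toolpath is (33.81,129.45) → (93.43,129.45) → (93.43,108.72) → (33.81,108.72) → (33.81,129.45), returning to the start.

Shape 4 is a open polyline drawn with `<polyline>`. Its stroke #ff00ff means score at S549, F2376. After flipping Y the toolpath is (23.81,115.25) → (27.88,71.79) → (37.11,51.47) → (21.79,41.57).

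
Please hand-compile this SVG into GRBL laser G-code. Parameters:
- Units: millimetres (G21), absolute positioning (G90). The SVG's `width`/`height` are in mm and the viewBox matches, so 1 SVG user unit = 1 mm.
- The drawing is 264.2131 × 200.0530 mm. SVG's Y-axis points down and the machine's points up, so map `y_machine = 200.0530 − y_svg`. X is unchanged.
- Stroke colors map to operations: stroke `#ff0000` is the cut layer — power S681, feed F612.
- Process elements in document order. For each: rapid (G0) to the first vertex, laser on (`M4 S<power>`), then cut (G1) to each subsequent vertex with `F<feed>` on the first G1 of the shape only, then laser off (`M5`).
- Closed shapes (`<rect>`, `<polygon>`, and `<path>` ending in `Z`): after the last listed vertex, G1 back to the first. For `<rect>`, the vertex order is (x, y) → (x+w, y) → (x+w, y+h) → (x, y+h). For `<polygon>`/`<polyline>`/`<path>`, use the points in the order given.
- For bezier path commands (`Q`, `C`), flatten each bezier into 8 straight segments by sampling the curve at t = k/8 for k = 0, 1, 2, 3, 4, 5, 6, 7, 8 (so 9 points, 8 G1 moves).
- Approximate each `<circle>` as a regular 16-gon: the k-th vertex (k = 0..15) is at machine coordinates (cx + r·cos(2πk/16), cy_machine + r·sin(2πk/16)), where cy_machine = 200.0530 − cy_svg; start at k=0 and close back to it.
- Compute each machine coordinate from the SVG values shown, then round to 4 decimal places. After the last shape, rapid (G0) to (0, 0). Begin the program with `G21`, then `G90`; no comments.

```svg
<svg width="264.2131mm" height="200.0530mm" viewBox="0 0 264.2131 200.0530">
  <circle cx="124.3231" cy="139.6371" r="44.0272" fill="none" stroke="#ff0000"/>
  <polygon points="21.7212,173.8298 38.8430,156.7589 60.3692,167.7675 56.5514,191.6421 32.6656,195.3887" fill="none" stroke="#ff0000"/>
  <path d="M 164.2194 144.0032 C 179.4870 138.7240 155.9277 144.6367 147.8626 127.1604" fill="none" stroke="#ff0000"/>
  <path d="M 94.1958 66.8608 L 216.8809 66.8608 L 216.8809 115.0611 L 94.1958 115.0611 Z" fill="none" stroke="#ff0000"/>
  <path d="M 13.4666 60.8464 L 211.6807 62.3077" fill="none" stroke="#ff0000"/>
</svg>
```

G21
G90
G0 X168.3503 Y60.4159
M4 S681
G1 X164.9989 Y77.2644 F612
G1 X155.4550 Y91.5478
G1 X141.1716 Y101.0917
G1 X124.3231 Y104.4431
G1 X107.4746 Y101.0917
G1 X93.1912 Y91.5478
G1 X83.6473 Y77.2644
G1 X80.2959 Y60.4159
G1 X83.6473 Y43.5674
G1 X93.1912 Y29.2840
G1 X107.4746 Y19.7401
G1 X124.3231 Y16.3887
G1 X141.1716 Y19.7401
G1 X155.4550 Y29.2840
G1 X164.9989 Y43.5674
G1 X168.3503 Y60.4159
M5
G0 X21.7212 Y26.2232
M4 S681
G1 X38.8430 Y43.2941 F612
G1 X60.3692 Y32.2855
G1 X56.5514 Y8.4109
G1 X32.6656 Y4.6643
G1 X21.7212 Y26.2232
M5
G0 X164.2194 Y56.0498
M4 S681
G1 X168.2308 Y57.5724 F612
G1 X169.2388 Y58.4510
G1 X167.8799 Y59.0909
G1 X164.7908 Y59.8973
G1 X160.6079 Y61.2754
G1 X155.9678 Y63.6305
G1 X151.5072 Y67.3678
G1 X147.8626 Y72.8926
M5
G0 X94.1958 Y133.1922
M4 S681
G1 X216.8809 Y133.1922 F612
G1 X216.8809 Y84.9919
G1 X94.1958 Y84.9919
G1 X94.1958 Y133.1922
M5
G0 X13.4666 Y139.2066
M4 S681
G1 X211.6807 Y137.7453 F612
M5
G0 X0.0000 Y0.0000

viewBox `0 0 264.2131 200.0530` with mm width/height → 1 unit = 1 mm. Flip: y_m = 200.0530 − y_svg.

**Shape 1** — `<circle>` circle, stroke `#ff0000` → cut (S681, F612). Machine vertices: (168.3503,60.4159) → (164.9989,77.2644) → (155.4550,91.5478) → (141.1716,101.0917) → (124.3231,104.4431) → (107.4746,101.0917) → (93.1912,91.5478) → (83.6473,77.2644) → (80.2959,60.4159) → (83.6473,43.5674) → (93.1912,29.2840) → (107.4746,19.7401) → (124.3231,16.3887) → (141.1716,19.7401) → (155.4550,29.2840) → (164.9989,43.5674) → (168.3503,60.4159). Closed: final G1 returns to the first vertex.

**Shape 2** — `<polygon>` regular polygon, stroke `#ff0000` → cut (S681, F612). Machine vertices: (21.7212,26.2232) → (38.8430,43.2941) → (60.3692,32.2855) → (56.5514,8.4109) → (32.6656,4.6643) → (21.7212,26.2232). Closed: final G1 returns to the first vertex.

**Shape 3** — `<path>` cubic bezier, stroke `#ff0000` → cut (S681, F612). Control points (SVG): P0=(164.2194,144.0032), P1=(179.4870,138.7240), P2=(155.9277,144.6367), P3=(147.8626,127.1604); sampled at t=k/8. Machine vertices: (164.2194,56.0498) → (168.2308,57.5724) → (169.2388,58.4510) → (167.8799,59.0909) → (164.7908,59.8973) → (160.6079,61.2754) → (155.9678,63.6305) → (151.5072,67.3678) → (147.8626,72.8926). Open path.

**Shape 4** — `<path>` rectangle, stroke `#ff0000` → cut (S681, F612). Machine vertices: (94.1958,133.1922) → (216.8809,133.1922) → (216.8809,84.9919) → (94.1958,84.9919) → (94.1958,133.1922). Closed: final G1 returns to the first vertex.

**Shape 5** — `<path>` line segment, stroke `#ff0000` → cut (S681, F612). Machine vertices: (13.4666,139.2066) → (211.6807,137.7453). Open path.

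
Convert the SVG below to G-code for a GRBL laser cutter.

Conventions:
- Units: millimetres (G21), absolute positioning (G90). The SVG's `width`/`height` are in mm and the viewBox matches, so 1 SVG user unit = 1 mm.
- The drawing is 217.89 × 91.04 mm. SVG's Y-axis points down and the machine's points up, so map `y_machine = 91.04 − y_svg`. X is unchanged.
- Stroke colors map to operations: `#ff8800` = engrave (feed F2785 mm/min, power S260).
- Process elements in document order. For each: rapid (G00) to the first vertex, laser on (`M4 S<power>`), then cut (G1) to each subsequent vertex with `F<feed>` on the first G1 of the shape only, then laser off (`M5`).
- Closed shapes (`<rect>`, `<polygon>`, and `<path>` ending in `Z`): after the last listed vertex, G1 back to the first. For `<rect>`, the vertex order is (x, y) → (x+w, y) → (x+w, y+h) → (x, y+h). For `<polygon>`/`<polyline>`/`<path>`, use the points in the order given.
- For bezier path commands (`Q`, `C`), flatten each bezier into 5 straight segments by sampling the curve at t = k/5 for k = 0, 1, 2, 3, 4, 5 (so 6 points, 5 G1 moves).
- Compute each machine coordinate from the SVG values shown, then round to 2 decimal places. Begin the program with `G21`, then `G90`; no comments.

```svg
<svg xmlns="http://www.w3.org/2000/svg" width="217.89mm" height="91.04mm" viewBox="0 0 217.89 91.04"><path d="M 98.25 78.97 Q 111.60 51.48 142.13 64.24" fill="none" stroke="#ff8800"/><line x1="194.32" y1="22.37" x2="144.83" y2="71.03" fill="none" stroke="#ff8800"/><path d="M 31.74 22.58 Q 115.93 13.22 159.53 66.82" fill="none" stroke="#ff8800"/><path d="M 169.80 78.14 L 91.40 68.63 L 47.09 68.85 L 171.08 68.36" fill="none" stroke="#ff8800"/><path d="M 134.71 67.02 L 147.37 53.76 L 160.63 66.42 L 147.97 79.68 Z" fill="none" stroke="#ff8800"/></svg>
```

viewBox `0 0 217.89 91.04` with mm width/height → 1 unit = 1 mm. Flip: y_m = 91.04 − y_svg.

**Shape 1** — `<path>` quadratic bezier, stroke `#ff8800` → engrave (S260, F2785). Control points (SVG): P0=(98.25,78.97), P1=(111.60,51.48), P2=(142.13,64.24); sampled at t=k/5. Machine vertices: (98.25,12.07) → (104.28,21.46) → (111.68,27.62) → (120.45,30.57) → (130.61,30.29) → (142.13,26.80). Open path.

**Shape 2** — `<line>` line segment, stroke `#ff8800` → engrave (S260, F2785). Machine vertices: (194.32,68.67) → (144.83,20.01). Open path.

**Shape 3** — `<path>` quadratic bezier, stroke `#ff8800` → engrave (S260, F2785). Control points (SVG): P0=(31.74,22.58), P1=(115.93,13.22), P2=(159.53,66.82); sampled at t=k/5. Machine vertices: (31.74,68.46) → (63.79,69.69) → (92.60,65.87) → (118.16,57.03) → (140.47,43.14) → (159.53,24.22). Open path.

**Shape 4** — `<path>` open polyline, stroke `#ff8800` → engrave (S260, F2785). Machine vertices: (169.80,12.90) → (91.40,22.41) → (47.09,22.19) → (171.08,22.68). Open path.

**Shape 5** — `<path>` regular polygon, stroke `#ff8800` → engrave (S260, F2785). Machine vertices: (134.71,24.02) → (147.37,37.28) → (160.63,24.62) → (147.97,11.36) → (134.71,24.02). Closed: final G1 returns to the first vertex.

G21
G90
G00 X98.25 Y12.07
M4 S260
G1 X104.28 Y21.46 F2785
G1 X111.68 Y27.62
G1 X120.45 Y30.57
G1 X130.61 Y30.29
G1 X142.13 Y26.80
M5
G00 X194.32 Y68.67
M4 S260
G1 X144.83 Y20.01 F2785
M5
G00 X31.74 Y68.46
M4 S260
G1 X63.79 Y69.69 F2785
G1 X92.60 Y65.87
G1 X118.16 Y57.03
G1 X140.47 Y43.14
G1 X159.53 Y24.22
M5
G00 X169.80 Y12.90
M4 S260
G1 X91.40 Y22.41 F2785
G1 X47.09 Y22.19
G1 X171.08 Y22.68
M5
G00 X134.71 Y24.02
M4 S260
G1 X147.37 Y37.28 F2785
G1 X160.63 Y24.62
G1 X147.97 Y11.36
G1 X134.71 Y24.02
M5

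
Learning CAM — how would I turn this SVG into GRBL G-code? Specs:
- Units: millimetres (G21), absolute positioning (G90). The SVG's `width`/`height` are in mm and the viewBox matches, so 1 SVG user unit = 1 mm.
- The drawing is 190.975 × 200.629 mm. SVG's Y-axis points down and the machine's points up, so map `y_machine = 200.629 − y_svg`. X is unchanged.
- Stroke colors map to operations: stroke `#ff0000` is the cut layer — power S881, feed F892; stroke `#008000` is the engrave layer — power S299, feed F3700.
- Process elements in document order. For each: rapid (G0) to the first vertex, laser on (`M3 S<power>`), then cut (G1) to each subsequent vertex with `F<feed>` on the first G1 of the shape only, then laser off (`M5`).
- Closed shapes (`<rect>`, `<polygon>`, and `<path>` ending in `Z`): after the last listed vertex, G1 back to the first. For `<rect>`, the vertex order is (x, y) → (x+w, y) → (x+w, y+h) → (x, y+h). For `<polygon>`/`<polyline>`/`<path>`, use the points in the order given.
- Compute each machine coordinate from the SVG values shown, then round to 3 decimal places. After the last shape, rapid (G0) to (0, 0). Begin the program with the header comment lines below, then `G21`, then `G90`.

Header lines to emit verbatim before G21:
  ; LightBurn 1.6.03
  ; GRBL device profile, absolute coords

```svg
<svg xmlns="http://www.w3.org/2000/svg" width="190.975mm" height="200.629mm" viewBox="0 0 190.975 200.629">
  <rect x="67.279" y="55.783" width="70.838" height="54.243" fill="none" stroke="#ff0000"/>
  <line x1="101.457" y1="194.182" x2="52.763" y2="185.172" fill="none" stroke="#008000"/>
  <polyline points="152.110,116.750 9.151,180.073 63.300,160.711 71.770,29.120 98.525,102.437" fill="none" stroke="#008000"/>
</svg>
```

1 u = 1 mm; y_m = 200.629 − y.

[1] `<rect>` rectangle, #ff0000→cut S881 F892: (67.279,144.846) → (138.117,144.846) → (138.117,90.603) → (67.279,90.603) → (67.279,144.846) (closed)

[2] `<line>` line segment, #008000→engrave S299 F3700: (101.457,6.447) → (52.763,15.457)

[3] `<polyline>` open polyline, #008000→engrave S299 F3700: (152.110,83.879) → (9.151,20.556) → (63.300,39.918) → (71.770,171.509) → (98.525,98.192)

; LightBurn 1.6.03
; GRBL device profile, absolute coords
G21
G90
G0 X67.279 Y144.846
M3 S881
G1 X138.117 Y144.846 F892
G1 X138.117 Y90.603
G1 X67.279 Y90.603
G1 X67.279 Y144.846
M5
G0 X101.457 Y6.447
M3 S299
G1 X52.763 Y15.457 F3700
M5
G0 X152.110 Y83.879
M3 S299
G1 X9.151 Y20.556 F3700
G1 X63.300 Y39.918
G1 X71.770 Y171.509
G1 X98.525 Y98.192
M5
G0 X0.000 Y0.000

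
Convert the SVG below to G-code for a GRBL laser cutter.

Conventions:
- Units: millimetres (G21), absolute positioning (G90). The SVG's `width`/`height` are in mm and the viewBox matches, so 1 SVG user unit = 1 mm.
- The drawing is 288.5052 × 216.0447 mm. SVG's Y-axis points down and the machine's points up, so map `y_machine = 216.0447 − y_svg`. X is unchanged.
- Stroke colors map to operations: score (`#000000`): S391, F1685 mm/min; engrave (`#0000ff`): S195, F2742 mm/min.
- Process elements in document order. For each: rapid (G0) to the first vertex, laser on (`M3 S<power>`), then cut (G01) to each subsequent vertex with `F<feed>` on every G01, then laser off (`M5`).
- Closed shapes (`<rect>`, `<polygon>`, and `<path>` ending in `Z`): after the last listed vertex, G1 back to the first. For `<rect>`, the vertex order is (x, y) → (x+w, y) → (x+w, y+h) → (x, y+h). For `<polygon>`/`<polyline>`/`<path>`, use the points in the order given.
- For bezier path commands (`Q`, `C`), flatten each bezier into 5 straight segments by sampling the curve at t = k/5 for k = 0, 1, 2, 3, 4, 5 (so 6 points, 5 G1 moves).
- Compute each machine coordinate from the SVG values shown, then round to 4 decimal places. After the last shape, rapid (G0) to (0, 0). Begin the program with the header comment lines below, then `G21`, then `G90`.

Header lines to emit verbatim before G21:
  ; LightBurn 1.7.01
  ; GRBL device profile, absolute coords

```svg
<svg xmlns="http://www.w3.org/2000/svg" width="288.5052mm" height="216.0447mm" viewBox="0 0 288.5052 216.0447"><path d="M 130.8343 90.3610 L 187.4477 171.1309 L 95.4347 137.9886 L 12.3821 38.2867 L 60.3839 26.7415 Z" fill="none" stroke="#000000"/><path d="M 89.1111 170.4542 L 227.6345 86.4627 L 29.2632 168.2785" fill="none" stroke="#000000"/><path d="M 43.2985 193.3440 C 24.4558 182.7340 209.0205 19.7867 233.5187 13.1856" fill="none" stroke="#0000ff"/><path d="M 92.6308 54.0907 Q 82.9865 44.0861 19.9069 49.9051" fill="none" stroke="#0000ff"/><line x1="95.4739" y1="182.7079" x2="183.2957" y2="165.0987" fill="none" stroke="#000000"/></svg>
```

; LightBurn 1.7.01
; GRBL device profile, absolute coords
G21
G90
G0 X130.8343 Y125.6837
M3 S391
G01 X187.4477 Y44.9138 F1685
G01 X95.4347 Y78.0561 F1685
G01 X12.3821 Y177.7580 F1685
G01 X60.3839 Y189.3032 F1685
G01 X130.8343 Y125.6837 F1685
M5
G0 X89.1111 Y45.5905
M3 S391
G01 X227.6345 Y129.5820 F1685
G01 X29.2632 Y47.7662 F1685
M5
G0 X43.2985 Y22.7007
M3 S195
G01 X53.4940 Y44.8777 F2742
G01 X95.0605 Y88.7989 F2742
G01 X150.5513 Y139.6473 F2742
G01 X202.5196 Y182.6064 F2742
G01 X233.5187 Y202.8591 F2742
M5
G0 X92.6308 Y161.9540
M3 S195
G01 X86.6357 Y165.3229 F2742
G01 X76.3657 Y167.4259 F2742
G01 X61.8209 Y168.2630 F2742
G01 X43.0013 Y167.8343 F2742
G01 X19.9069 Y166.1396 F2742
M5
G0 X95.4739 Y33.3368
M3 S391
G01 X183.2957 Y50.9460 F1685
M5
G0 X0.0000 Y0.0000

1 u = 1 mm; y_m = 216.0447 − y.

[1] `<path>` closed polygon, #000000→score S391 F1685: (130.8343,125.6837) → (187.4477,44.9138) → (95.4347,78.0561) → (12.3821,177.7580) → (60.3839,189.3032) → (130.8343,125.6837) (closed)

[2] `<path>` open polyline, #000000→score S391 F1685: (89.1111,45.5905) → (227.6345,129.5820) → (29.2632,47.7662)

[3] `<path>` cubic bezier, #0000ff→engrave S195 F2742: (43.2985,22.7007) → (53.4940,44.8777) → (95.0605,88.7989) → (150.5513,139.6473) → (202.5196,182.6064) → (233.5187,202.8591)

[4] `<path>` quadratic bezier, #0000ff→engrave S195 F2742: (92.6308,161.9540) → (86.6357,165.3229) → (76.3657,167.4259) → (61.8209,168.2630) → (43.0013,167.8343) → (19.9069,166.1396)

[5] `<line>` line segment, #000000→score S391 F1685: (95.4739,33.3368) → (183.2957,50.9460)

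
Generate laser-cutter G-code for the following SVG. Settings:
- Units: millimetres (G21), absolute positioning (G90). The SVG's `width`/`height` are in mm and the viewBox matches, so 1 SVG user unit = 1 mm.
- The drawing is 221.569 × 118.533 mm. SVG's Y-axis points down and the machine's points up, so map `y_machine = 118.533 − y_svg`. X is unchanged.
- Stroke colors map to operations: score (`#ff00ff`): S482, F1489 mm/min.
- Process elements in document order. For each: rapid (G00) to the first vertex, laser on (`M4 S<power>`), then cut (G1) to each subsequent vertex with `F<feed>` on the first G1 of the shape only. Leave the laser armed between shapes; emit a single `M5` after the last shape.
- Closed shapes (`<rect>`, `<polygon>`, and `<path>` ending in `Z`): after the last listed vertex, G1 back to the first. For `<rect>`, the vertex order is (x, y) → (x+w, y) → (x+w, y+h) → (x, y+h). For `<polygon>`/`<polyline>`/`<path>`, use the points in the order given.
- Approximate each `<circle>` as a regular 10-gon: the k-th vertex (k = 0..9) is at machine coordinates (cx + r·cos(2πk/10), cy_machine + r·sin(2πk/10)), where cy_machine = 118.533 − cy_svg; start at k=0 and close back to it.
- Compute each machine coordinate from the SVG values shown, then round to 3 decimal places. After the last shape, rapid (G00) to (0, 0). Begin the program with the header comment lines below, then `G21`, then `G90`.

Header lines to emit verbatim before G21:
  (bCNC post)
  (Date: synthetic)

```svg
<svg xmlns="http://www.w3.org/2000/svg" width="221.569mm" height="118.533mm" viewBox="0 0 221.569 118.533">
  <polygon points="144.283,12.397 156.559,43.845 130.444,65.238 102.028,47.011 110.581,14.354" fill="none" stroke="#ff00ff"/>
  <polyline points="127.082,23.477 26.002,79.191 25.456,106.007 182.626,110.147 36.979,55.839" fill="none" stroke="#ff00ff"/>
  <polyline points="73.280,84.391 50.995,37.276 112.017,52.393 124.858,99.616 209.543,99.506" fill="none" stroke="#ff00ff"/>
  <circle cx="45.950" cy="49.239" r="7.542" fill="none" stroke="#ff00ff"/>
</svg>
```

(bCNC post)
(Date: synthetic)
G21
G90
G00 X144.283 Y106.136
M4 S482
G1 X156.559 Y74.688 F1489
G1 X130.444 Y53.295
G1 X102.028 Y71.522
G1 X110.581 Y104.179
G1 X144.283 Y106.136
G00 X127.082 Y95.056
M4 S482
G1 X26.002 Y39.342 F1489
G1 X25.456 Y12.526
G1 X182.626 Y8.386
G1 X36.979 Y62.694
G00 X73.280 Y34.142
M4 S482
G1 X50.995 Y81.257 F1489
G1 X112.017 Y66.140
G1 X124.858 Y18.917
G1 X209.543 Y19.027
G00 X53.492 Y69.294
M4 S482
G1 X52.052 Y73.727 F1489
G1 X48.281 Y76.467
G1 X43.619 Y76.467
G1 X39.848 Y73.727
G1 X38.408 Y69.294
G1 X39.848 Y64.861
G1 X43.619 Y62.121
G1 X48.281 Y62.121
G1 X52.052 Y64.861
G1 X53.492 Y69.294
M5
G00 X0.000 Y0.000

Since the viewBox matches the mm dimensions, user units are millimetres directly. The only transform is the Y-flip y_m = 118.533 − y_svg.

Shape 1 is a regular polygon drawn with `<polygon>`. Its stroke #ff00ff means score at S482, F1489. After flipping Y the toolpath is (144.283,106.136) → (156.559,74.688) → (130.444,53.295) → (102.028,71.522) → (110.581,104.179) → (144.283,106.136), returning to the start.

Shape 2 is a open polyline drawn with `<polyline>`. Its stroke #ff00ff means score at S482, F1489. After flipping Y the toolpath is (127.082,95.056) → (26.002,39.342) → (25.456,12.526) → (182.626,8.386) → (36.979,62.694).

Shape 3 is a open polyline drawn with `<polyline>`. Its stroke #ff00ff means score at S482, F1489. After flipping Y the toolpath is (73.280,34.142) → (50.995,81.257) → (112.017,66.140) → (124.858,18.917) → (209.543,19.027).

Shape 4 is a circle drawn with `<circle>`. Its stroke #ff00ff means score at S482, F1489. After flipping Y the toolpath is (53.492,69.294) → (52.052,73.727) → (48.281,76.467) → (43.619,76.467) → (39.848,73.727) → (38.408,69.294) → (39.848,64.861) → (43.619,62.121) → (48.281,62.121) → (52.052,64.861) → (53.492,69.294), returning to the start.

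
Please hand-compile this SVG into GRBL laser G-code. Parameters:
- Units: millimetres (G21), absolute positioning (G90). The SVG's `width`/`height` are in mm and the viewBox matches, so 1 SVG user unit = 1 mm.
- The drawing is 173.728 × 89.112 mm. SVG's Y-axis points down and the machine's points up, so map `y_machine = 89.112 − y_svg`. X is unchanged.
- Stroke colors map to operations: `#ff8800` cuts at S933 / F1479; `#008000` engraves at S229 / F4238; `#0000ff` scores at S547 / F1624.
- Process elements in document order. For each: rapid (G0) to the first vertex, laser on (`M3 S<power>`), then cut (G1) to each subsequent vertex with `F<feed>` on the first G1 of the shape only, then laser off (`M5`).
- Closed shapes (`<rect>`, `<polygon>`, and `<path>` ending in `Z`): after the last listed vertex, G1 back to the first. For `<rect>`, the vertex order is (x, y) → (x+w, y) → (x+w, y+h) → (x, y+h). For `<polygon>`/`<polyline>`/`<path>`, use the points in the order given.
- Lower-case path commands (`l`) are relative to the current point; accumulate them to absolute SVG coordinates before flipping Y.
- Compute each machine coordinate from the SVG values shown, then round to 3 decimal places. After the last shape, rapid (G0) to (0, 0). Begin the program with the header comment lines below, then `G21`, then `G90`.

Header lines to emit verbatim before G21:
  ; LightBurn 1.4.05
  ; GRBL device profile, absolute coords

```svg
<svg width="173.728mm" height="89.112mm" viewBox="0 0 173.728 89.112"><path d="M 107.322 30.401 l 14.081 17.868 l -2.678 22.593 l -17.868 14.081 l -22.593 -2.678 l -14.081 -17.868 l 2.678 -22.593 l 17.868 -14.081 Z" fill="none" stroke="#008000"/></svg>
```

; LightBurn 1.4.05
; GRBL device profile, absolute coords
G21
G90
G0 X107.322 Y58.711
M3 S229
G1 X121.403 Y40.843 F4238
G1 X118.725 Y18.250
G1 X100.857 Y4.169
G1 X78.264 Y6.847
G1 X64.183 Y24.715
G1 X66.861 Y47.308
G1 X84.729 Y61.389
G1 X107.322 Y58.711
M5
G0 X0.000 Y0.000

viewBox `0 0 173.728 89.112` with mm width/height → 1 unit = 1 mm. Flip: y_m = 89.112 − y_svg.

**Shape 1** — `<path>` regular polygon, stroke `#008000` → engrave (S229, F4238). Machine vertices: (107.322,58.711) → (121.403,40.843) → (118.725,18.250) → (100.857,4.169) → (78.264,6.847) → (64.183,24.715) → (66.861,47.308) → (84.729,61.389) → (107.322,58.711). Closed: final G1 returns to the first vertex.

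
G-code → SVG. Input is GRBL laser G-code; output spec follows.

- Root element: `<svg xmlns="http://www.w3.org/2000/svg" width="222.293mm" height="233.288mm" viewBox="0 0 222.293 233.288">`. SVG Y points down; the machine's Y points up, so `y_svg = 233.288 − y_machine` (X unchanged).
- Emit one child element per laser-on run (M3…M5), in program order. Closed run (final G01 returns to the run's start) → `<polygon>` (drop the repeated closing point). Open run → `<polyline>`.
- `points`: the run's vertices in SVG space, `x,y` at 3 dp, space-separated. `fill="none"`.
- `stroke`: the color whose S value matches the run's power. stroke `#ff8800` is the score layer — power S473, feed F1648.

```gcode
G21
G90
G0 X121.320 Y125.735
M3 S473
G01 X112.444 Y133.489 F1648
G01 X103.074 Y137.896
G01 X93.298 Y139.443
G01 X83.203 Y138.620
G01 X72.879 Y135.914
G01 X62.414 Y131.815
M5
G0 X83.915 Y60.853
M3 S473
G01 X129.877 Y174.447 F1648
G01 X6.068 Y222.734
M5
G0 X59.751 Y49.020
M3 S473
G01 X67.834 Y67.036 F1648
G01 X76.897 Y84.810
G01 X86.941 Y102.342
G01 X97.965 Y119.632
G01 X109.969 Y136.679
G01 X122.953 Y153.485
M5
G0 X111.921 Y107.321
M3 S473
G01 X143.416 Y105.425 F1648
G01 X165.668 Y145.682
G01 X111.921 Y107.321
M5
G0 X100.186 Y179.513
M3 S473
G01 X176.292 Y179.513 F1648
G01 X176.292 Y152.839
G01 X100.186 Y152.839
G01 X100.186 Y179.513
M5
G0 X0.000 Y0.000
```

Each laser-on run becomes one SVG element. Flip Y back into SVG space with y_svg = 233.288 − y_machine. Every run uses S473, so all elements get stroke `#ff8800` (score).

Run 1: The run is open, so emit a `<polyline>` with points (Y-flipped): 121.320,107.553 112.444,99.799 103.074,95.392 93.298,93.845 83.203,94.668 72.879,97.374 62.414,101.473.

Run 2: The run is open, so emit a `<polyline>` with points (Y-flipped): 83.915,172.435 129.877,58.841 6.068,10.554.

Run 3: The run is open, so emit a `<polyline>` with points (Y-flipped): 59.751,184.268 67.834,166.252 76.897,148.478 86.941,130.946 97.965,113.656 109.969,96.609 122.953,79.803.

Run 4: The run returns to its start, so emit a `<polygon>` with points (Y-flipped): 111.921,125.967 143.416,127.863 165.668,87.606.

Run 5: The run returns to its start, so emit a `<polygon>` with points (Y-flipped): 100.186,53.775 176.292,53.775 176.292,80.449 100.186,80.449.

<svg xmlns="http://www.w3.org/2000/svg" width="222.293mm" height="233.288mm" viewBox="0 0 222.293 233.288">
  <polyline points="121.320,107.553 112.444,99.799 103.074,95.392 93.298,93.845 83.203,94.668 72.879,97.374 62.414,101.473" fill="none" stroke="#ff8800"/>
  <polyline points="83.915,172.435 129.877,58.841 6.068,10.554" fill="none" stroke="#ff8800"/>
  <polyline points="59.751,184.268 67.834,166.252 76.897,148.478 86.941,130.946 97.965,113.656 109.969,96.609 122.953,79.803" fill="none" stroke="#ff8800"/>
  <polygon points="111.921,125.967 143.416,127.863 165.668,87.606" fill="none" stroke="#ff8800"/>
  <polygon points="100.186,53.775 176.292,53.775 176.292,80.449 100.186,80.449" fill="none" stroke="#ff8800"/>
</svg>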